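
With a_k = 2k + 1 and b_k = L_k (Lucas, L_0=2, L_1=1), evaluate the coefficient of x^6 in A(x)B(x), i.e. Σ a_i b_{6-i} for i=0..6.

The convolution is the x^6 coefficient of A(x)B(x).
Σ = 1·18 + 3·11 + 5·7 + 7·4 + 9·3 + 11·1 + 13·2 = 178.

178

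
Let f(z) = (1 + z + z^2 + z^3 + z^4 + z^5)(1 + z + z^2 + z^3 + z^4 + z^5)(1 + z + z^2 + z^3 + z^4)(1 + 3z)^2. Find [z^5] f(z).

200

(1 + z + z^2 + z^3 + z^4 + z^5) has coefficients 1,1,1,1,1,1 for degrees 0…5.
(1 + z + z^2 + z^3 + z^4 + z^5) has coefficients 1,1,1,1,1,1 for degrees 0…5.
Multiplying by (1 + z + z^2 + z^3 + z^4) gives running coefficients 1,2,3,4,5,5 for degrees 0…5.
Finally multiplying by (1 + 3z)^2, the product of all factors after the first has coefficients 1,8,24,40,56,71 for degrees 0…5.
[z^5] = 1·71 + 1·56 + 1·40 + 1·24 + 1·8 + 1·1 = 200.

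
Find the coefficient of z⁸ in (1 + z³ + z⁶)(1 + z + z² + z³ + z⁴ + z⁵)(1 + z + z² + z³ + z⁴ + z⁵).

(1 + z³ + z⁶) has coefficients 1,0,0,1,0,0,1 for degrees 0…6.
(1 + z + z² + z³ + z⁴ + z⁵) has coefficients 1,1,1,1,1,1,0,0,0 for degrees 0…8.
Finally multiplying by (1 + z + z² + z³ + z⁴ + z⁵), the product of all factors after the first has coefficients 1,2,3,4,5,6,5,4,3 for degrees 0…8.
[z⁸] = 1·3 + 1·6 + 1·3 = 12.

12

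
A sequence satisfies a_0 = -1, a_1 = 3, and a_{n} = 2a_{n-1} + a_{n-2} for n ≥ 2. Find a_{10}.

The ordinary generating function has denominator 1 - 2y - y^2.
Iterating the recurrence: a_0,…,a_{10} = -1, 3, 5, 13, 31, 75, 181, 437, 1055, 2547, 6149.

6149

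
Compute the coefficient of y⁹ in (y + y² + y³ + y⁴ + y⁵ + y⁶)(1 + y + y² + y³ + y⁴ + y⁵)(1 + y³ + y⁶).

(y + y² + y³ + y⁴ + y⁵ + y⁶) has coefficients 0,1,1,1,1,1,1 for degrees 0…6.
(1 + y + y² + y³ + y⁴ + y⁵) has coefficients 1,1,1,1,1,1,0,0,0,0 for degrees 0…9.
Finally multiplying by (1 + y³ + y⁶), the product of all factors after the first has coefficients 1,1,1,2,2,2,2,2,2,1 for degrees 0…9.
[y⁹] = 1·2 + 1·2 + 1·2 + 1·2 + 1·2 + 1·2 = 12.

12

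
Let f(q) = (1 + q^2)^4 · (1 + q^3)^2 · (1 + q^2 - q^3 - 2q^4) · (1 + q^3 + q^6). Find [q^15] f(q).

(1 + q^2)^4 has coefficients 1,0,4,0,6,0,4,0,1 for degrees 0…8.
(1 + q^3)^2 has coefficients 1,0,0,2,0,0,1,0,0,0,0,0,0,0,0,0 for degrees 0…15.
Multiplying by (1 + q^2 - q^3 - 2q^4) gives running coefficients 1,0,1,1,-2,2,-1,-4,1,-1,-2,0,0,0,0,0 for degrees 0…15.
Finally multiplying by (1 + q^3 + q^6), the product of all factors after the first has coefficients 1,0,1,2,-2,3,1,-6,4,-1,-8,3,-2,-6,1,-1 for degrees 0…15.
[q^15] = 1·(-1) + 4·(-6) + 6·3 + 4·(-1) + 1·(-6) = -17.

-17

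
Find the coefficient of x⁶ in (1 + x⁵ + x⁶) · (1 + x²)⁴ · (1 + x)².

13

(1 + x⁵ + x⁶) has coefficients 1,0,0,0,0,1,1 for degrees 0…6.
(1 + x²)⁴ has coefficients 1,0,4,0,6,0,4 for degrees 0…6.
Finally multiplying by (1 + x)², the product of all factors after the first has coefficients 1,2,5,8,10,12,10 for degrees 0…6.
[x⁶] = 1·10 + 1·2 + 1·1 = 13.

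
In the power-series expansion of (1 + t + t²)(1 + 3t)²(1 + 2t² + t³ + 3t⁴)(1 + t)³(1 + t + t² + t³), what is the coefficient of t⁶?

(1 + t + t²) has coefficients 1,1,1 for degrees 0…2.
(1 + 3t)² has coefficients 1,6,9,0,0,0,0 for degrees 0…6.
Multiplying by (1 + 2t² + t³ + 3t⁴) gives running coefficients 1,6,11,13,27,27,27 for degrees 0…6.
Multiplying by (1 + t)³ gives running coefficients 1,9,32,65,105,158,202 for degrees 0…6.
Finally multiplying by (1 + t + t² + t³), the product of all factors after the first has coefficients 1,10,42,107,211,360,530 for degrees 0…6.
[t⁶] = 1·530 + 1·360 + 1·211 = 1101.

1101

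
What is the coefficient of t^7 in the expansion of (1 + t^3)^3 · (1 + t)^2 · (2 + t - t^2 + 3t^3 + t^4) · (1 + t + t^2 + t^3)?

(1 + t^3)^3 has coefficients 1,0,0,3,0,0,3,0 for degrees 0…7.
(1 + t)^2 has coefficients 1,2,1,0,0,0,0,0 for degrees 0…7.
Multiplying by (2 + t - t^2 + 3t^3 + t^4) gives running coefficients 2,5,3,2,6,5,1,0 for degrees 0…7.
Finally multiplying by (1 + t + t^2 + t^3), the product of all factors after the first has coefficients 2,7,10,12,16,16,14,12 for degrees 0…7.
[t^7] = 1·12 + 3·16 + 3·7 = 81.

81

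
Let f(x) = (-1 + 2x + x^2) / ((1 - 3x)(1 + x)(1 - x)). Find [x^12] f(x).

The denominator gives the recurrence a_n = 3a_(n−1) + a_(n−2) − 3a_(n−3) for n ≥ 3; the numerator fixes a_0 = -1, a_1 = -1, a_2 = -3.
Iterating: -1, -1, -3, -7, -21, -61, -183, -547, -1641, -4921, -14763, -44287, -132861, so a_12 = -132861.

-132861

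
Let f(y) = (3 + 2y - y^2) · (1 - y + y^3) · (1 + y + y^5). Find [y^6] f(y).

-2

(3 + 2y - y^2) has coefficients 3,2,-1 for degrees 0…2.
(1 - y + y^3) has coefficients 1,-1,0,1,0,0,0 for degrees 0…6.
Finally multiplying by (1 + y + y^5), the product of all factors after the first has coefficients 1,0,-1,1,1,1,-1 for degrees 0…6.
[y^6] = 3·(-1) + 2·1 − 1·1 = -2.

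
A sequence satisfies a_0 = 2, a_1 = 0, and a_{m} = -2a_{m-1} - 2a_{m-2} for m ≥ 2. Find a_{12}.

-128

The ordinary generating function has denominator 1 + 2x + 2x^2.
Iterating the recurrence: a_0,…,a_{12} = 2, 0, -4, 8, -8, 0, 16, -32, 32, 0, -64, 128, -128.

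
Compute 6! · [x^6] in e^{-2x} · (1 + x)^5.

The EGF product rule gives c_6 = Σ_{k_1+k_2=6} C(6; k_1,k_2) · ∏ g_i(k_i), where e^{-2x} gives (-2)^k; (1+x)^5 gives the falling factorial (5)_k.
g_1(k) for k = 0…6: 1, -2, 4, -8, 16, -32, 64.
g_2(k) for k = 0…6: 1, 5, 20, 60, 120, 120, 0.
c_6 = Σ_k C(6,k)·g_1(k)·g_2(6−k) = 6·(-2)·120 + 15·4·120 + 20·(-8)·60 + 15·16·20 + 6·(-32)·5 + 1·64·1 = −1440 + 7200 − 9600 + 4800 − 960 + 64 = 64.

64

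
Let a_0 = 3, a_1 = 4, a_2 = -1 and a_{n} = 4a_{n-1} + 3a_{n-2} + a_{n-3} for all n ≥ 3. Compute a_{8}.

21822

The ordinary generating function has denominator 1 - 4x - 3x^2 - x^3.
Iterating the recurrence: a_0,…,a_{8} = 3, 4, -1, 11, 45, 212, 994, 4657, 21822.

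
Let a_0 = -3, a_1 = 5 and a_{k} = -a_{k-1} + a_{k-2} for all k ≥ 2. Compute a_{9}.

233

The ordinary generating function has denominator 1 + t - t^2.
Iterating the recurrence: a_0,…,a_{9} = -3, 5, -8, 13, -21, 34, -55, 89, -144, 233.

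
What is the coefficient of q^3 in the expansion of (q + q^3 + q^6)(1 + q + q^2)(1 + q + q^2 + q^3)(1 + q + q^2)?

7

(q + q^3 + q^6) has coefficients 0,1,0,1 for degrees 0…3.
(1 + q + q^2) has coefficients 1,1,1,0 for degrees 0…3.
Multiplying by (1 + q + q^2 + q^3) gives running coefficients 1,2,3,3 for degrees 0…3.
Finally multiplying by (1 + q + q^2), the product of all factors after the first has coefficients 1,3,6,8 for degrees 0…3.
[q^3] = 1·6 + 1·1 = 7.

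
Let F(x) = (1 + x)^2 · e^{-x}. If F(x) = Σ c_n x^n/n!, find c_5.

The EGF product rule gives c_5 = Σ_{k_1+k_2=5} C(5; k_1,k_2) · ∏ g_i(k_i), where (1+x)^2 gives the falling factorial (2)_k; e^{-x} gives (-1)^k.
g_1(k) for k = 0…5: 1, 2, 2, 0, 0, 0.
g_2(k) for k = 0…5: 1, -1, 1, -1, 1, -1.
c_5 = Σ_k C(5,k)·g_1(k)·g_2(5−k) = 1·1·(-1) + 5·2·1 + 10·2·(-1) = −1 + 10 − 20 = -11.

-11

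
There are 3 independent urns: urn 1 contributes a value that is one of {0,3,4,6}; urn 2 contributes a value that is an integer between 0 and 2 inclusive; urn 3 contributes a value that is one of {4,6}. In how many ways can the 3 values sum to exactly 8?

The generating function for the choices is (1 + x³ + x⁴ + x⁶)·(1 + x + x²)·(x⁴ + x⁶); the count is [x⁸].
(1 + x³ + x⁴ + x⁶) has coefficients 1,0,0,1,1,0,1 for degrees 0…6.
(1 + x + x²) has coefficients 1,1,1,0,0,0,0,0,0 for degrees 0…8.
Finally multiplying by (x⁴ + x⁶), the product of all factors after the first has coefficients 0,0,0,0,1,1,2,1,1 for degrees 0…8.
[x⁸] = 1·1 + 1·1 + 1·1 + 1·0 = 3.

3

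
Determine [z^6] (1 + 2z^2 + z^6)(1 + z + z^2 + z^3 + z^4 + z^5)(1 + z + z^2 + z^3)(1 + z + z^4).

29

(1 + 2z^2 + z^6) has coefficients 1,0,2,0,0,0,1 for degrees 0…6.
(1 + z + z^2 + z^3 + z^4 + z^5) has coefficients 1,1,1,1,1,1,0 for degrees 0…6.
Multiplying by (1 + z + z^2 + z^3) gives running coefficients 1,2,3,4,4,4,3 for degrees 0…6.
Finally multiplying by (1 + z + z^4), the product of all factors after the first has coefficients 1,3,5,7,9,10,10 for degrees 0…6.
[z^6] = 1·10 + 2·9 + 1·1 = 29.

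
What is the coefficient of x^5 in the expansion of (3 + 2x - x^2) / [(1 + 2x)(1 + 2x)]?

The denominator gives the recurrence a_n = −4a_(n−1) − 4a_(n−2) for n ≥ 3; the numerator fixes a_0 = 3, a_1 = -10, a_2 = 27.
Iterating: 3, -10, 27, -68, 164, -384, so a_5 = -384.

-384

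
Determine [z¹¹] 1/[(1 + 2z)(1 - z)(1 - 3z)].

158886

Partial fractions give a closed form: a_n = (4/15)·(-2)^n + (-1/6)·1^n + (9/10)·3^n.
At n = 11: a_11 = 158886.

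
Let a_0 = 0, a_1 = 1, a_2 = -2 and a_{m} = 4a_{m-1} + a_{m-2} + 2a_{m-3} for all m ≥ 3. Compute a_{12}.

The ordinary generating function has denominator 1 - 4y - y^2 - 2y^3.
Iterating the recurrence: a_0,…,a_{12} = 0, 1, -2, -7, -28, -123, -534, -2315, -10040, -43543, -188842, -818991, -3551892.

-3551892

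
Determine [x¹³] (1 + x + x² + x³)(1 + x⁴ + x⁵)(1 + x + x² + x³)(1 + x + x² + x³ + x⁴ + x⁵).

16

(1 + x + x² + x³) has coefficients 1,1,1,1 for degrees 0…3.
(1 + x⁴ + x⁵) has coefficients 1,0,0,0,1,1,0,0,0,0,0,0,0,0 for degrees 0…13.
Multiplying by (1 + x + x² + x³) gives running coefficients 1,1,1,1,1,2,2,2,1,0,0,0,0,0 for degrees 0…13.
Finally multiplying by (1 + x + x² + x³ + x⁴ + x⁵), the product of all factors after the first has coefficients 1,2,3,4,5,7,8,9,9,8,7,5,3,1 for degrees 0…13.
[x¹³] = 1·1 + 1·3 + 1·5 + 1·7 = 16.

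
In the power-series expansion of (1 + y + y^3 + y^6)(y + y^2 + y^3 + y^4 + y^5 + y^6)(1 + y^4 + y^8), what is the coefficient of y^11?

(1 + y + y^3 + y^6) has coefficients 1,1,0,1,0,0,1 for degrees 0…6.
(y + y^2 + y^3 + y^4 + y^5 + y^6) has coefficients 0,1,1,1,1,1,1,0,0,0,0,0 for degrees 0…11.
Finally multiplying by (1 + y^4 + y^8), the product of all factors after the first has coefficients 0,1,1,1,1,2,2,1,1,2,2,1 for degrees 0…11.
[y^11] = 1·1 + 1·2 + 1·1 + 1·2 = 6.

6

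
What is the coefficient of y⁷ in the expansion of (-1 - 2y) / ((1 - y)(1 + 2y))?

-1

Partial fractions give a closed form: a_n = (-1)·1^n.
At n = 7: a_7 = -1.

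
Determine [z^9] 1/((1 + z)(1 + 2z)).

Partial fractions give a closed form: a_n = (-1)·(-1)^n + (2)·(-2)^n.
At n = 9: a_9 = -1023.

-1023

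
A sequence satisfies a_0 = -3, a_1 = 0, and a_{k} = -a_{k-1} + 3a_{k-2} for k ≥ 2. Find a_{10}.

The ordinary generating function has denominator 1 + z - 3z^2.
Iterating the recurrence: a_0,…,a_{10} = -3, 0, -9, 9, -36, 63, -171, 360, -873, 1953, -4572.

-4572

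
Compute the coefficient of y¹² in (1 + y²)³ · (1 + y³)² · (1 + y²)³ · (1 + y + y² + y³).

(1 + y²)³ has coefficients 1,0,3,0,3,0,1 for degrees 0…6.
(1 + y³)² has coefficients 1,0,0,2,0,0,1,0,0,0,0,0,0 for degrees 0…12.
Multiplying by (1 + y²)³ gives running coefficients 1,0,3,2,3,6,2,6,3,2,3,0,1 for degrees 0…12.
Finally multiplying by (1 + y + y² + y³), the product of all factors after the first has coefficients 1,1,4,6,8,14,13,17,17,13,14,8,6 for degrees 0…12.
[y¹²] = 1·6 + 3·14 + 3·17 + 1·13 = 112.

112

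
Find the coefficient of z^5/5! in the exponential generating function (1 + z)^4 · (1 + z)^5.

15120

The EGF product rule gives c_5 = Σ_{k_1+k_2=5} C(5; k_1,k_2) · ∏ g_i(k_i), where (1+z)^4 gives the falling factorial (4)_k; (1+z)^5 gives the falling factorial (5)_k.
g_1(k) for k = 0…5: 1, 4, 12, 24, 24, 0.
g_2(k) for k = 0…5: 1, 5, 20, 60, 120, 120.
c_5 = Σ_k C(5,k)·g_1(k)·g_2(5−k) = 1·1·120 + 5·4·120 + 10·12·60 + 10·24·20 + 5·24·5 = 120 + 2400 + 7200 + 4800 + 600 = 15120.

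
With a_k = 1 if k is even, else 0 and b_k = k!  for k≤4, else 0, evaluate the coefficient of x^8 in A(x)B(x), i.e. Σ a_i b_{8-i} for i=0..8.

Write out a_i and b_{8-i} for i = 0,…,8 and sum the products.
Σ = 1·0 + 0·0 + 1·0 + 0·0 + 1·24 + 0·6 + 1·2 + 0·1 + 1·1 = 27.

27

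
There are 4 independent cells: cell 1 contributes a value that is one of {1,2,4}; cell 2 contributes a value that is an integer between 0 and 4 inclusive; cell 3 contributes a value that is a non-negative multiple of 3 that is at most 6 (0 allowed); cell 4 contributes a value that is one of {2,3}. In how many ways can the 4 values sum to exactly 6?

6

The generating function for the choices is (z + z^2 + z^4)·(1 + z + z^2 + z^3 + z^4)·(1 + z^3 + z^6)·(z^2 + z^3); the count is [z^6].
(z + z^2 + z^4) has coefficients 0,1,1,0,1 for degrees 0…4.
(1 + z + z^2 + z^3 + z^4) has coefficients 1,1,1,1,1,0,0 for degrees 0…6.
Multiplying by (1 + z^3 + z^6) gives running coefficients 1,1,1,2,2,1,2 for degrees 0…6.
Finally multiplying by (z^2 + z^3), the product of all factors after the first has coefficients 0,0,1,2,2,3,4 for degrees 0…6.
[z^6] = 1·3 + 1·2 + 1·1 = 6.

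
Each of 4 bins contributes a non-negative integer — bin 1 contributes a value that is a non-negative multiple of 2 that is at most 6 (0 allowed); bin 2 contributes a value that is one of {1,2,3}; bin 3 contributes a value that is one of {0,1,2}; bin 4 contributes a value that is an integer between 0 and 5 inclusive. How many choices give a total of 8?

The generating function for the choices is (1 + t^2 + t^4 + t^6)·(t + t^2 + t^3)·(1 + t + t^2)·(1 + t + t^2 + t^3 + t^4 + t^5); the count is [t^8].
(1 + t^2 + t^4 + t^6) has coefficients 1,0,1,0,1,0,1 for degrees 0…6.
(t + t^2 + t^3) has coefficients 0,1,1,1,0,0,0,0,0 for degrees 0…8.
Multiplying by (1 + t + t^2) gives running coefficients 0,1,2,3,2,1,0,0,0 for degrees 0…8.
Finally multiplying by (1 + t + t^2 + t^3 + t^4 + t^5), the product of all factors after the first has coefficients 0,1,3,6,8,9,9,8,6 for degrees 0…8.
[t^8] = 1·6 + 1·9 + 1·8 + 1·3 = 26.

26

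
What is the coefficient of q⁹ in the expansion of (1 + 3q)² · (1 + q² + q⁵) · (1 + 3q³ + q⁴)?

19

(1 + 3q)² has coefficients 1,6,9 for degrees 0…2.
(1 + q² + q⁵) has coefficients 1,0,1,0,0,1,0,0,0,0 for degrees 0…9.
Finally multiplying by (1 + 3q³ + q⁴), the product of all factors after the first has coefficients 1,0,1,3,1,4,1,0,3,1 for degrees 0…9.
[q⁹] = 1·1 + 6·3 + 9·0 = 19.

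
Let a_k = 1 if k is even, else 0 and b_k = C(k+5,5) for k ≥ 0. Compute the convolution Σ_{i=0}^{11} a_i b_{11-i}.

This is [x^11] in the product of the two ordinary generating functions.
Σ = 1·4368 + 0·3003 + 1·2002 + 0·1287 + 1·792 + 0·462 + 1·252 + 0·126 + 1·56 + 0·21 + 1·6 + 0·1 = 7476.

7476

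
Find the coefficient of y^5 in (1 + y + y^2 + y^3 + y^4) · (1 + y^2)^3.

(1 + y + y^2 + y^3 + y^4) has coefficients 1,1,1,1,1 for degrees 0…4.
(1 + y^2)^3 has coefficients 1,0,3,0,3,0 for degrees 0…5.
[y^5] = 1·0 + 1·3 + 1·0 + 1·3 + 1·0 = 6.

6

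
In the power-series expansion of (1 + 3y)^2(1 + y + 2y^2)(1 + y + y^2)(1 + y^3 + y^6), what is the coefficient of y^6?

(1 + 3y)^2 has coefficients 1,6,9 for degrees 0…2.
(1 + y + 2y^2) has coefficients 1,1,2,0,0,0,0 for degrees 0…6.
Multiplying by (1 + y + y^2) gives running coefficients 1,2,4,3,2,0,0 for degrees 0…6.
Finally multiplying by (1 + y^3 + y^6), the product of all factors after the first has coefficients 1,2,4,4,4,4,4 for degrees 0…6.
[y^6] = 1·4 + 6·4 + 9·4 = 64.

64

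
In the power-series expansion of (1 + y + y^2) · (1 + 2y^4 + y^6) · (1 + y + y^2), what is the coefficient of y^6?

7

(1 + y + y^2) has coefficients 1,1,1 for degrees 0…2.
(1 + 2y^4 + y^6) has coefficients 1,0,0,0,2,0,1 for degrees 0…6.
Finally multiplying by (1 + y + y^2), the product of all factors after the first has coefficients 1,1,1,0,2,2,3 for degrees 0…6.
[y^6] = 1·3 + 1·2 + 1·2 = 7.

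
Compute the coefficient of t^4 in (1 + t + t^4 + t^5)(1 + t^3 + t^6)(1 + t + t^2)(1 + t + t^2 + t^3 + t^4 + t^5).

10

(1 + t + t^4 + t^5) has coefficients 1,1,0,0,1 for degrees 0…4.
(1 + t^3 + t^6) has coefficients 1,0,0,1,0 for degrees 0…4.
Multiplying by (1 + t + t^2) gives running coefficients 1,1,1,1,1 for degrees 0…4.
Finally multiplying by (1 + t + t^2 + t^3 + t^4 + t^5), the product of all factors after the first has coefficients 1,2,3,4,5 for degrees 0…4.
[t^4] = 1·5 + 1·4 + 1·1 = 10.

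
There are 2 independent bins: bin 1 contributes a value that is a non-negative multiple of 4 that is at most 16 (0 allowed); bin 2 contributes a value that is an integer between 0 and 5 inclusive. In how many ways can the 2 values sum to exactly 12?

The generating function for the choices is (1 + t⁴ + t⁸ + t¹² + t¹⁶)·(1 + t + t² + t³ + t⁴ + t⁵); the count is [t¹²].
(1 + t⁴ + t⁸ + t¹² + t¹⁶) has coefficients 1,0,0,0,1,0,0,0,1,0,0,0,1 for degrees 0…12.
(1 + t + t² + t³ + t⁴ + t⁵) has coefficients 1,1,1,1,1,1,0,0,0,0,0,0,0 for degrees 0…12.
[t¹²] = 1·0 + 1·0 + 1·1 + 1·1 = 2.

2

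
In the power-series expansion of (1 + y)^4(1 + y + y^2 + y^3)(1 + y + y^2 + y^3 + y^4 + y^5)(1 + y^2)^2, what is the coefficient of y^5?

128

(1 + y)^4 has coefficients 1,4,6,4,1 for degrees 0…4.
(1 + y + y^2 + y^3) has coefficients 1,1,1,1,0,0 for degrees 0…5.
Multiplying by (1 + y + y^2 + y^3 + y^4 + y^5) gives running coefficients 1,2,3,4,4,4 for degrees 0…5.
Finally multiplying by (1 + y^2)^2, the product of all factors after the first has coefficients 1,2,5,8,11,14 for degrees 0…5.
[y^5] = 1·14 + 4·11 + 6·8 + 4·5 + 1·2 = 128.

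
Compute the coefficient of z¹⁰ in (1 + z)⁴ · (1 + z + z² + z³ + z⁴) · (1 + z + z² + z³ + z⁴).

(1 + z)⁴ has coefficients 1,4,6,4,1 for degrees 0…4.
(1 + z + z² + z³ + z⁴) has coefficients 1,1,1,1,1,0,0,0,0,0,0 for degrees 0…10.
Finally multiplying by (1 + z + z² + z³ + z⁴), the product of all factors after the first has coefficients 1,2,3,4,5,4,3,2,1,0,0 for degrees 0…10.
[z¹⁰] = 1·0 + 4·0 + 6·1 + 4·2 + 1·3 = 17.

17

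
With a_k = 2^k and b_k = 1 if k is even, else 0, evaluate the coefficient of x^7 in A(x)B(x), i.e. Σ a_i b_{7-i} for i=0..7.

The convolution is the x^7 coefficient of A(x)B(x).
Σ = 1·0 + 2·1 + 4·0 + 8·1 + 16·0 + 32·1 + 64·0 + 128·1 = 170.

170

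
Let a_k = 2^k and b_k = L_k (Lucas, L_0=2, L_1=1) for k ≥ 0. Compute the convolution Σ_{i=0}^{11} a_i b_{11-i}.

This is [x^11] in the product of the two ordinary generating functions.
Σ = 1·199 + 2·123 + 4·76 + 8·47 + 16·29 + 32·18 + 64·11 + 128·7 + 256·4 + 512·3 + 1024·1 + 2048·2 = 11445.

11445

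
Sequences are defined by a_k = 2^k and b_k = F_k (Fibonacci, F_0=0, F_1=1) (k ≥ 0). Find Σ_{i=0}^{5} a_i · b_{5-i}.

43

The convolution is the t^5 coefficient of A(t)B(t).
Σ = 1·5 + 2·3 + 4·2 + 8·1 + 16·1 + 32·0 = 43.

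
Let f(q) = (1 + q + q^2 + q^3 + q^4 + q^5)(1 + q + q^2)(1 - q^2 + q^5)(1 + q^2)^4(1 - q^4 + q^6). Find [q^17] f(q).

(1 + q + q^2 + q^3 + q^4 + q^5) has coefficients 1,1,1,1,1,1 for degrees 0…5.
(1 + q + q^2) has coefficients 1,1,1,0,0,0,0,0,0,0,0,0,0,0,0,0,0,0 for degrees 0…17.
Multiplying by (1 - q^2 + q^5) gives running coefficients 1,1,0,-1,-1,1,1,1,0,0,0,0,0,0,0,0,0,0 for degrees 0…17.
Multiplying by (1 + q^2)^4 gives running coefficients 1,1,4,3,5,3,1,3,-1,7,2,9,3,5,1,1,0,0 for degrees 0…17.
Finally multiplying by (1 - q^4 + q^6), the product of all factors after the first has coefficients 1,1,4,3,4,2,-2,1,-2,7,6,9,5,1,-2,-1,-1,4 for degrees 0…17.
[q^17] = 1·4 + 1·(-1) + 1·(-1) + 1·(-2) + 1·1 + 1·5 = 6.

6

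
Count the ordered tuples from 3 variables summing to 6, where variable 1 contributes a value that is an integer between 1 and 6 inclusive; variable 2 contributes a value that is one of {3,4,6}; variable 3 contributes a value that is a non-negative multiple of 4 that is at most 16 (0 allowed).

The generating function for the choices is (z + z^2 + z^3 + z^4 + z^5 + z^6)·(z^3 + z^4 + z^6)·(1 + z^4 + z^8 + z^12 + z^16); the count is [z^6].
(z + z^2 + z^3 + z^4 + z^5 + z^6) has coefficients 0,1,1,1,1,1,1 for degrees 0…6.
(z^3 + z^4 + z^6) has coefficients 0,0,0,1,1,0,1 for degrees 0…6.
Finally multiplying by (1 + z^4 + z^8 + z^12 + z^16), the product of all factors after the first has coefficients 0,0,0,1,1,0,1 for degrees 0…6.
[z^6] = 1·0 + 1·1 + 1·1 + 1·0 + 1·0 + 1·0 = 2.

2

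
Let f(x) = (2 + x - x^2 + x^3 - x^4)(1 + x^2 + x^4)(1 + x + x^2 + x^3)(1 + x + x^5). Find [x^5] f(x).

11

(2 + x - x^2 + x^3 - x^4) has coefficients 2,1,-1,1,-1 for degrees 0…4.
(1 + x^2 + x^4) has coefficients 1,0,1,0,1,0 for degrees 0…5.
Multiplying by (1 + x + x^2 + x^3) gives running coefficients 1,1,2,2,2,2 for degrees 0…5.
Finally multiplying by (1 + x + x^5), the product of all factors after the first has coefficients 1,2,3,4,4,5 for degrees 0…5.
[x^5] = 2·5 + 1·4 − 1·4 + 1·3 − 1·2 = 11.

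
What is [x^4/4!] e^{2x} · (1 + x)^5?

The EGF product rule gives c_4 = Σ_{k_1+k_2=4} C(4; k_1,k_2) · ∏ g_i(k_i), where e^{2x} gives (2)^k; (1+x)^5 gives the falling factorial (5)_k.
g_1(k) for k = 0…4: 1, 2, 4, 8, 16.
g_2(k) for k = 0…4: 1, 5, 20, 60, 120.
c_4 = Σ_k C(4,k)·g_1(k)·g_2(4−k) = 1·1·120 + 4·2·60 + 6·4·20 + 4·8·5 + 1·16·1 = 120 + 480 + 480 + 160 + 16 = 1256.

1256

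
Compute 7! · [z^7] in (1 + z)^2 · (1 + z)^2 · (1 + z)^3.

The EGF product rule gives c_7 = Σ_{k_1+k_2+k_3=7} C(7; k_1,k_2,k_3) · ∏ g_i(k_i), where (1+z)^2 gives the falling factorial (2)_k; (1+z)^2 gives the falling factorial (2)_k; (1+z)^3 gives the falling factorial (3)_k.
g_1(k) for k = 0…7: 1, 2, 2, 0, 0, 0, 0, 0.
g_2(k) for k = 0…7: 1, 2, 2, 0, 0, 0, 0, 0.
g_3(k) for k = 0…7: 1, 3, 6, 6, 0, 0, 0, 0.
First combine the last two factors: h(k) = Σ_j C(k,j)·g_2(j)·g_3(k−j) for k = 0…7: 1, 5, 20, 60, 120, 120, 0, 0.
c_7 = Σ_k C(7,k)·g_1(k)·h(7−k) = 21·2·120 = 5040.

5040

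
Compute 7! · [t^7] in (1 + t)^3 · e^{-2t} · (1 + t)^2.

The EGF product rule gives c_7 = Σ_{k_1+k_2+k_3=7} C(7; k_1,k_2,k_3) · ∏ g_i(k_i), where (1+t)^3 gives the falling factorial (3)_k; e^{-2t} gives (-2)^k; (1+t)^2 gives the falling factorial (2)_k.
g_1(k) for k = 0…7: 1, 3, 6, 6, 0, 0, 0, 0.
g_2(k) for k = 0…7: 1, -2, 4, -8, 16, -32, 64, -128.
g_3(k) for k = 0…7: 1, 2, 2, 0, 0, 0, 0, 0.
First combine the last two factors: h(k) = Σ_j C(k,j)·g_2(j)·g_3(k−j) for k = 0…7: 1, 0, -2, 4, 0, -32, 160, -576.
c_7 = Σ_k C(7,k)·g_1(k)·h(7−k) = 1·1·(-576) + 7·3·160 + 21·6·(-32) = −576 + 3360 − 4032 = -1248.

-1248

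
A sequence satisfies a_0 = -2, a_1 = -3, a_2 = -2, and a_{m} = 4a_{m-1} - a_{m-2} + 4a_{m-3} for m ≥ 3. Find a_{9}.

The ordinary generating function has denominator 1 - 4q + q^2 - 4q^3.
Iterating the recurrence: a_0,…,a_{9} = -2, -3, -2, -13, -62, -243, -962, -3853, -15422, -61683.

-61683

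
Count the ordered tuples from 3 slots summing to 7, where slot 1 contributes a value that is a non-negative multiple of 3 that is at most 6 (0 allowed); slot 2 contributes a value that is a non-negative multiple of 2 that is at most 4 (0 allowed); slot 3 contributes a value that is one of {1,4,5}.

3

The generating function for the choices is (1 + t^3 + t^6)·(1 + t^2 + t^4)·(t + t^4 + t^5); the count is [t^7].
(1 + t^3 + t^6) has coefficients 1,0,0,1,0,0,1 for degrees 0…6.
(1 + t^2 + t^4) has coefficients 1,0,1,0,1,0,0,0 for degrees 0…7.
Finally multiplying by (t + t^4 + t^5), the product of all factors after the first has coefficients 0,1,0,1,1,2,1,1 for degrees 0…7.
[t^7] = 1·1 + 1·1 + 1·1 = 3.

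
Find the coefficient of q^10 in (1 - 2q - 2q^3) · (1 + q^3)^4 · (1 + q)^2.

-24

(1 - 2q - 2q^3) has coefficients 1,-2,0,-2 for degrees 0…3.
(1 + q^3)^4 has coefficients 1,0,0,4,0,0,6,0,0,4,0 for degrees 0…10.
Finally multiplying by (1 + q)^2, the product of all factors after the first has coefficients 1,2,1,4,8,4,6,12,6,4,8 for degrees 0…10.
[q^10] = 1·8 − 2·4 − 2·12 = -24.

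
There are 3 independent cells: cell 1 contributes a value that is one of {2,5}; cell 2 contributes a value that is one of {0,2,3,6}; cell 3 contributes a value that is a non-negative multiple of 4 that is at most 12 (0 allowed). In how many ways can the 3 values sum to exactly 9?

The generating function for the choices is (y^2 + y^5)·(1 + y^2 + y^3 + y^6)·(1 + y^4 + y^8 + y^12); the count is [y^9].
(y^2 + y^5) has coefficients 0,0,1,0,0,1 for degrees 0…5.
(1 + y^2 + y^3 + y^6) has coefficients 1,0,1,1,0,0,1,0,0,0 for degrees 0…9.
Finally multiplying by (1 + y^4 + y^8 + y^12), the product of all factors after the first has coefficients 1,0,1,1,1,0,2,1,1,0 for degrees 0…9.
[y^9] = 1·1 + 1·1 = 2.

2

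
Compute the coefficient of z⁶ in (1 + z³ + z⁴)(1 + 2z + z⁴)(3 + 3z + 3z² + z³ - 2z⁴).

19

(1 + z³ + z⁴) has coefficients 1,0,0,1,1 for degrees 0…4.
(1 + 2z + z⁴) has coefficients 1,2,0,0,1,0,0 for degrees 0…6.
Finally multiplying by (3 + 3z + 3z² + z³ - 2z⁴), the product of all factors after the first has coefficients 3,9,9,7,3,-1,3 for degrees 0…6.
[z⁶] = 1·3 + 1·7 + 1·9 = 19.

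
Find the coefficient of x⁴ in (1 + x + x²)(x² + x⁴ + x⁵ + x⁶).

(1 + x + x²) has coefficients 1,1,1 for degrees 0…2.
(x² + x⁴ + x⁵ + x⁶) has coefficients 0,0,1,0,1 for degrees 0…4.
[x⁴] = 1·1 + 1·0 + 1·1 = 2.

2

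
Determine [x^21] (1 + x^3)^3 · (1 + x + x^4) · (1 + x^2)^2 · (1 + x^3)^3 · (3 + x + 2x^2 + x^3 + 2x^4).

228

(1 + x^3)^3 has coefficients 1,0,0,3,0,0,3,0,0,1 for degrees 0…9.
(1 + x + x^4) has coefficients 1,1,0,0,1,0,0,0,0,0,0,0,0,0,0,0,0,0,0,0,0,0 for degrees 0…21.
Multiplying by (1 + x^2)^2 gives running coefficients 1,1,2,2,2,1,2,0,1,0,0,0,0,0,0,0,0,0,0,0,0,0 for degrees 0…21.
Multiplying by (1 + x^3)^3 gives running coefficients 1,1,2,5,5,7,11,9,10,13,7,8,8,2,4,2,0,1,0,0,0,0 for degrees 0…21.
Finally multiplying by (3 + x + 2x^2 + x^3 + 2x^4), the product of all factors after the first has coefficients 3,4,9,20,27,40,59,67,78,92,85,85,79,63,52,38,28,15,11,6,1,2 for degrees 0…21.
[x^21] = 1·2 + 3·11 + 3·38 + 1·79 = 228.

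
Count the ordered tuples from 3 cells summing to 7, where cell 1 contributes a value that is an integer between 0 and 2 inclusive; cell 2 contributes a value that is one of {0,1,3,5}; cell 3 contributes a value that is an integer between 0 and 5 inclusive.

The generating function for the choices is (1 + z + z²)·(1 + z + z³ + z⁵)·(1 + z + z² + z³ + z⁴ + z⁵); the count is [z⁷].
(1 + z + z²) has coefficients 1,1,1 for degrees 0…2.
(1 + z + z³ + z⁵) has coefficients 1,1,0,1,0,1,0,0 for degrees 0…7.
Finally multiplying by (1 + z + z² + z³ + z⁴ + z⁵), the product of all factors after the first has coefficients 1,2,2,3,3,4,3,2 for degrees 0…7.
[z⁷] = 1·2 + 1·3 + 1·4 = 9.

9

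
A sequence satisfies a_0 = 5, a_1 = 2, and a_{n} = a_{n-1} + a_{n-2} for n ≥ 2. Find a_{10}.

280

The ordinary generating function has denominator 1 - t - t^2.
Iterating the recurrence: a_0,…,a_{10} = 5, 2, 7, 9, 16, 25, 41, 66, 107, 173, 280.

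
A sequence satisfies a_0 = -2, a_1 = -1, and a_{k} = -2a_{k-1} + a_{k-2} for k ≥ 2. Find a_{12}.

2378

The ordinary generating function has denominator 1 + 2t - t^2.
Iterating the recurrence: a_0,…,a_{12} = -2, -1, 0, -1, 2, -5, 12, -29, 70, -169, 408, -985, 2378.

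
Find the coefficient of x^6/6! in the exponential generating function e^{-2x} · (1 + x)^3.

-32

The EGF product rule gives c_6 = Σ_{k_1+k_2=6} C(6; k_1,k_2) · ∏ g_i(k_i), where e^{-2x} gives (-2)^k; (1+x)^3 gives the falling factorial (3)_k.
g_1(k) for k = 0…6: 1, -2, 4, -8, 16, -32, 64.
g_2(k) for k = 0…6: 1, 3, 6, 6, 0, 0, 0.
c_6 = Σ_k C(6,k)·g_1(k)·g_2(6−k) = 20·(-8)·6 + 15·16·6 + 6·(-32)·3 + 1·64·1 = −960 + 1440 − 576 + 64 = -32.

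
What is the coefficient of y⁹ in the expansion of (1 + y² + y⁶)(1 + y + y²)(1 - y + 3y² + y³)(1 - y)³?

(1 + y² + y⁶) has coefficients 1,0,1,0,0,0,1 for degrees 0…6.
(1 + y + y²) has coefficients 1,1,1,0,0,0,0,0,0,0 for degrees 0…9.
Multiplying by (1 - y + 3y² + y³) gives running coefficients 1,0,3,3,4,1,0,0,0,0 for degrees 0…9.
Finally multiplying by (1 - y)³, the product of all factors after the first has coefficients 1,-3,6,-7,4,-5,6,-1,-1,0 for degrees 0…9.
[y⁹] = 1·0 + 1·(-1) + 1·(-7) = -8.

-8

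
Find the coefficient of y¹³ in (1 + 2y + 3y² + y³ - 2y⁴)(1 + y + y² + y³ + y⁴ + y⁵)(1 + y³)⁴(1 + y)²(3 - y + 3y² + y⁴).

1170

(1 + 2y + 3y² + y³ - 2y⁴) has coefficients 1,2,3,1,-2 for degrees 0…4.
(1 + y + y² + y³ + y⁴ + y⁵) has coefficients 1,1,1,1,1,1,0,0,0,0,0,0,0,0 for degrees 0…13.
Multiplying by (1 + y³)⁴ gives running coefficients 1,1,1,5,5,5,10,10,10,10,10,10,5,5 for degrees 0…13.
Multiplying by (1 + y)² gives running coefficients 1,3,4,8,16,20,25,35,40,40,40,40,35,25 for degrees 0…13.
Finally multiplying by (3 - y + 3y² + y⁴), the product of all factors after the first has coefficients 3,8,12,29,53,71,107,148,176,205,225,235,225,200 for degrees 0…13.
[y¹³] = 1·200 + 2·225 + 3·235 + 1·225 − 2·205 = 1170.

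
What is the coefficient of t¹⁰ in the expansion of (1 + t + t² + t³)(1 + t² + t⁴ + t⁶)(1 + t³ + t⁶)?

(1 + t + t² + t³) has coefficients 1,1,1,1 for degrees 0…3.
(1 + t² + t⁴ + t⁶) has coefficients 1,0,1,0,1,0,1,0,0,0,0 for degrees 0…10.
Finally multiplying by (1 + t³ + t⁶), the product of all factors after the first has coefficients 1,0,1,1,1,1,2,1,1,1,1 for degrees 0…10.
[t¹⁰] = 1·1 + 1·1 + 1·1 + 1·1 = 4.

4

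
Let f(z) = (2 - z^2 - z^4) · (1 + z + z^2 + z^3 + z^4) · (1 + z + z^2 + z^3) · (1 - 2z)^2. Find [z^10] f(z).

-10

(2 - z^2 - z^4) has coefficients 2,0,-1,0,-1 for degrees 0…4.
(1 + z + z^2 + z^3 + z^4) has coefficients 1,1,1,1,1,0,0,0,0,0,0 for degrees 0…10.
Multiplying by (1 + z + z^2 + z^3) gives running coefficients 1,2,3,4,4,3,2,1,0,0,0 for degrees 0…10.
Finally multiplying by (1 - 2z)^2, the product of all factors after the first has coefficients 1,-2,-1,0,0,3,6,5,4,4,0 for degrees 0…10.
[z^10] = 2·0 − 1·4 − 1·6 = -10.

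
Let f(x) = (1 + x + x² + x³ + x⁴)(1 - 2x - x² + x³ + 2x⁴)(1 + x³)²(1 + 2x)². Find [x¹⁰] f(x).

(1 + x + x² + x³ + x⁴) has coefficients 1,1,1,1,1 for degrees 0…4.
(1 - 2x - x² + x³ + 2x⁴) has coefficients 1,-2,-1,1,2,0,0,0,0,0,0 for degrees 0…10.
Multiplying by (1 + x³)² gives running coefficients 1,-2,-1,3,-2,-2,3,2,-1,1,2 for degrees 0…10.
Finally multiplying by (1 + 2x)², the product of all factors after the first has coefficients 1,2,-5,-9,6,2,-13,6,19,5,2 for degrees 0…10.
[x¹⁰] = 1·2 + 1·5 + 1·19 + 1·6 + 1·(-13) = 19.

19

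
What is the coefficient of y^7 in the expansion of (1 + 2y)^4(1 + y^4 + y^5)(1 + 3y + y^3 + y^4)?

(1 + 2y)^4 has coefficients 1,8,24,32,16 for degrees 0…4.
(1 + y^4 + y^5) has coefficients 1,0,0,0,1,1,0,0 for degrees 0…7.
Finally multiplying by (1 + 3y + y^3 + y^4), the product of all factors after the first has coefficients 1,3,0,1,2,4,3,1 for degrees 0…7.
[y^7] = 1·1 + 8·3 + 24·4 + 32·2 + 16·1 = 201.

201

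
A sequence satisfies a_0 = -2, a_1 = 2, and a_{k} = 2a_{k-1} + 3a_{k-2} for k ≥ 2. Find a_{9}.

2

The ordinary generating function has denominator 1 - 2z - 3z^2.
Iterating the recurrence: a_0,…,a_{9} = -2, 2, -2, 2, -2, 2, -2, 2, -2, 2.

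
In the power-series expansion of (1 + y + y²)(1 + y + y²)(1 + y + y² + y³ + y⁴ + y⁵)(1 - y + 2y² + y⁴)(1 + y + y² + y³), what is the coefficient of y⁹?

(1 + y + y²) has coefficients 1,1,1 for degrees 0…2.
(1 + y + y²) has coefficients 1,1,1,0,0,0,0,0,0,0 for degrees 0…9.
Multiplying by (1 + y + y² + y³ + y⁴ + y⁵) gives running coefficients 1,2,3,3,3,3,2,1,0,0 for degrees 0…9.
Multiplying by (1 - y + 2y² + y⁴) gives running coefficients 1,1,3,4,7,8,8,8,6,5 for degrees 0…9.
Finally multiplying by (1 + y + y² + y³), the product of all factors after the first has coefficients 1,2,5,9,15,22,27,31,30,27 for degrees 0…9.
[y⁹] = 1·27 + 1·30 + 1·31 = 88.

88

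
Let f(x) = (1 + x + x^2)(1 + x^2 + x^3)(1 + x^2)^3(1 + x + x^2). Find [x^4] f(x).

(1 + x + x^2) has coefficients 1,1,1 for degrees 0…2.
(1 + x^2 + x^3) has coefficients 1,0,1,1,0 for degrees 0…4.
Multiplying by (1 + x^2)^3 gives running coefficients 1,0,4,1,6 for degrees 0…4.
Finally multiplying by (1 + x + x^2), the product of all factors after the first has coefficients 1,1,5,5,11 for degrees 0…4.
[x^4] = 1·11 + 1·5 + 1·5 = 21.

21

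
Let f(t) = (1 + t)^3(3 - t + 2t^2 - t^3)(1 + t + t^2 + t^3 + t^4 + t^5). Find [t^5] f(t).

25

(1 + t)^3 has coefficients 1,3,3,1 for degrees 0…3.
(3 - t + 2t^2 - t^3) has coefficients 3,-1,2,-1,0,0 for degrees 0…5.
Finally multiplying by (1 + t + t^2 + t^3 + t^4 + t^5), the product of all factors after the first has coefficients 3,2,4,3,3,3 for degrees 0…5.
[t^5] = 1·3 + 3·3 + 3·3 + 1·4 = 25.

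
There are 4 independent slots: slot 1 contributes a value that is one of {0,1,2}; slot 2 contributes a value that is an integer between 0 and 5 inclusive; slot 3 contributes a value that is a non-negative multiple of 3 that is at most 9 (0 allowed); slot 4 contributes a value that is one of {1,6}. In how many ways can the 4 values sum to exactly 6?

7

The generating function for the choices is (1 + y + y^2)·(1 + y + y^2 + y^3 + y^4 + y^5)·(1 + y^3 + y^6 + y^9)·(y + y^6); the count is [y^6].
(1 + y + y^2) has coefficients 1,1,1 for degrees 0…2.
(1 + y + y^2 + y^3 + y^4 + y^5) has coefficients 1,1,1,1,1,1,0 for degrees 0…6.
Multiplying by (1 + y^3 + y^6 + y^9) gives running coefficients 1,1,1,2,2,2,2 for degrees 0…6.
Finally multiplying by (y + y^6), the product of all factors after the first has coefficients 0,1,1,1,2,2,3 for degrees 0…6.
[y^6] = 1·3 + 1·2 + 1·2 = 7.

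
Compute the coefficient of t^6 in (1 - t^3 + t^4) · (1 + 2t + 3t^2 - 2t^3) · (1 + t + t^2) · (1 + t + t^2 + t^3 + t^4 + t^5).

8

(1 - t^3 + t^4) has coefficients 1,0,0,-1,1 for degrees 0…4.
(1 + 2t + 3t^2 - 2t^3) has coefficients 1,2,3,-2,0,0,0 for degrees 0…6.
Multiplying by (1 + t + t^2) gives running coefficients 1,3,6,3,1,-2,0 for degrees 0…6.
Finally multiplying by (1 + t + t^2 + t^3 + t^4 + t^5), the product of all factors after the first has coefficients 1,4,10,13,14,12,11 for degrees 0…6.
[t^6] = 1·11 − 1·13 + 1·10 = 8.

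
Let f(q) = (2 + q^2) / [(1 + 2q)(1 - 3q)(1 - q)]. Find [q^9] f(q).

Partial fractions give a closed form: a_n = (3/5)·(-2)^n + (19/10)·3^n + (-1/2)·1^n.
At n = 9: a_9 = 37090.

37090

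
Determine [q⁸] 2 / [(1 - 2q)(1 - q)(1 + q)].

682

Partial fractions give a closed form: a_n = (8/3)·2^n + (-1)·1^n + (1/3)·(-1)^n.
At n = 8: a_8 = 682.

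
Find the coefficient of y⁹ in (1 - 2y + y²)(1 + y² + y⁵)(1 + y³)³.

-11

(1 - 2y + y²) has coefficients 1,-2,1 for degrees 0…2.
(1 + y² + y⁵) has coefficients 1,0,1,0,0,1,0,0,0,0 for degrees 0…9.
Finally multiplying by (1 + y³)³, the product of all factors after the first has coefficients 1,0,1,3,0,4,3,0,6,1 for degrees 0…9.
[y⁹] = 1·1 − 2·6 + 1·0 = -11.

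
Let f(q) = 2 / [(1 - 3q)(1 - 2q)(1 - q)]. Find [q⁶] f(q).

The denominator gives the recurrence a_n = 6a_(n−1) − 11a_(n−2) + 6a_(n−3) for n ≥ 3; the numerator fixes a_0 = 2, a_1 = 12, a_2 = 50.
Iterating: 2, 12, 50, 180, 602, 1932, 6050, so a_6 = 6050.

6050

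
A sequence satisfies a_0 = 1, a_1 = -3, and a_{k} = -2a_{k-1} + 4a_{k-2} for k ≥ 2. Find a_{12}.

The ordinary generating function has denominator 1 + 2x - 4x^2.
Iterating the recurrence: a_0,…,a_{12} = 1, -3, 10, -32, 104, -336, 1088, -3520, 11392, -36864, 119296, -386048, 1249280.

1249280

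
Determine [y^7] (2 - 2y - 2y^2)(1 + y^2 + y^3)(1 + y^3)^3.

(2 - 2y - 2y^2) has coefficients 2,-2,-2 for degrees 0…2.
(1 + y^2 + y^3) has coefficients 1,0,1,1,0,0,0,0 for degrees 0…7.
Finally multiplying by (1 + y^3)^3, the product of all factors after the first has coefficients 1,0,1,4,0,3,6,0 for degrees 0…7.
[y^7] = 2·0 − 2·6 − 2·3 = -18.

-18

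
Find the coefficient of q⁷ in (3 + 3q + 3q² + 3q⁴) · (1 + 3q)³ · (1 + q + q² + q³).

435

(3 + 3q + 3q² + 3q⁴) has coefficients 3,3,3,0,3 for degrees 0…4.
(1 + 3q)³ has coefficients 1,9,27,27,0,0,0,0 for degrees 0…7.
Finally multiplying by (1 + q + q² + q³), the product of all factors after the first has coefficients 1,10,37,64,63,54,27,0 for degrees 0…7.
[q⁷] = 3·0 + 3·27 + 3·54 + 3·64 = 435.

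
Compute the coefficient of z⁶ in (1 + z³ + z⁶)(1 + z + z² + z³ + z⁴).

(1 + z³ + z⁶) has coefficients 1,0,0,1,0,0,1 for degrees 0…6.
(1 + z + z² + z³ + z⁴) has coefficients 1,1,1,1,1,0,0 for degrees 0…6.
[z⁶] = 1·0 + 1·1 + 1·1 = 2.

2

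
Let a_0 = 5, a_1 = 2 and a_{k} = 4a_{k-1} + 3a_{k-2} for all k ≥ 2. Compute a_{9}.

The ordinary generating function has denominator 1 - 4y - 3y^2.
Iterating the recurrence: a_0,…,a_{9} = 5, 2, 23, 98, 461, 2138, 9935, 46154, 214421, 996146.

996146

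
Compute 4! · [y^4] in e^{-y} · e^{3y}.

The EGF product rule gives c_4 = Σ_{k_1+k_2=4} C(4; k_1,k_2) · ∏ g_i(k_i), where e^{-y} gives (-1)^k; e^{3y} gives (3)^k.
g_1(k) for k = 0…4: 1, -1, 1, -1, 1.
g_2(k) for k = 0…4: 1, 3, 9, 27, 81.
c_4 = Σ_k C(4,k)·g_1(k)·g_2(4−k) = 1·1·81 + 4·(-1)·27 + 6·1·9 + 4·(-1)·3 + 1·1·1 = 81 − 108 + 54 − 12 + 1 = 16.

16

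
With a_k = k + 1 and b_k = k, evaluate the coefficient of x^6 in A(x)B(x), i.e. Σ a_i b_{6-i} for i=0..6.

This is [x^6] in the product of the two ordinary generating functions.
Σ = 1·6 + 2·5 + 3·4 + 4·3 + 5·2 + 6·1 + 7·0 = 56.

56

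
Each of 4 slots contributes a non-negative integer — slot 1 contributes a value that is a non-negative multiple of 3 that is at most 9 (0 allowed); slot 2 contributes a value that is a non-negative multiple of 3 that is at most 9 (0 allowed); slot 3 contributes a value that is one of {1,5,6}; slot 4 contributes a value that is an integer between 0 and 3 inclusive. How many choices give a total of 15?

The generating function for the choices is (1 + q^3 + q^6 + q^9)·(1 + q^3 + q^6 + q^9)·(q + q^5 + q^6)·(1 + q + q^2 + q^3); the count is [q^15].
(1 + q^3 + q^6 + q^9) has coefficients 1,0,0,1,0,0,1,0,0,1 for degrees 0…9.
(1 + q^3 + q^6 + q^9) has coefficients 1,0,0,1,0,0,1,0,0,1,0,0,0,0,0,0 for degrees 0…15.
Multiplying by (q + q^5 + q^6) gives running coefficients 0,1,0,0,1,1,1,1,1,1,1,1,1,0,1,1 for degrees 0…15.
Finally multiplying by (1 + q + q^2 + q^3), the product of all factors after the first has coefficients 0,1,1,1,2,2,3,4,4,4,4,4,4,3,3,3 for degrees 0…15.
[q^15] = 1·3 + 1·4 + 1·4 + 1·3 = 14.

14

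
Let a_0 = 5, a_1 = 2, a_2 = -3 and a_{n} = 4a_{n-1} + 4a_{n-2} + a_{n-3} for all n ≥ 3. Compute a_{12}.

-1520299

The ordinary generating function has denominator 1 - 4q - 4q^2 - q^3.
Iterating the recurrence: a_0,…,a_{12} = 5, 2, -3, 1, -6, -23, -115, -558, -2715, -13207, -64246, -312527, -1520299.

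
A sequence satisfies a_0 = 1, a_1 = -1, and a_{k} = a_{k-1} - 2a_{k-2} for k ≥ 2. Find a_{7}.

The ordinary generating function has denominator 1 - y + 2y^2.
Iterating the recurrence: a_0,…,a_{7} = 1, -1, -3, -1, 5, 7, -3, -17.

-17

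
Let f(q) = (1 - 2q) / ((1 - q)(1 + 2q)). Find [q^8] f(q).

The denominator gives the recurrence a_n = −a_(n−1) + 2a_(n−2) for n ≥ 2; the numerator fixes a_0 = 1, a_1 = -3.
Iterating: 1, -3, 5, -11, 21, -43, 85, -171, 341, so a_8 = 341.

341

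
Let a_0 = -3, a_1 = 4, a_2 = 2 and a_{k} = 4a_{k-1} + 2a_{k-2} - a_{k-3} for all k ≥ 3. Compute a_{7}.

The ordinary generating function has denominator 1 - 4x - 2x^2 + x^3.
Iterating the recurrence: a_0,…,a_{7} = -3, 4, 2, 19, 76, 340, 1493, 6576.

6576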